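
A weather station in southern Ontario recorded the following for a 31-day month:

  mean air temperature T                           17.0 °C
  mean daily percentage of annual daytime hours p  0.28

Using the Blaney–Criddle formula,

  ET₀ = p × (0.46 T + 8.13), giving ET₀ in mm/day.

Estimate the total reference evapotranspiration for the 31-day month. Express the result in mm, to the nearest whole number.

138 mm

ET₀ = 0.28 × (0.46 × 17.0 + 8.13) = 0.28 × 15.950 = 4.4660 mm/d
Monthly total = 4.4660 × 31 = 138.446 mm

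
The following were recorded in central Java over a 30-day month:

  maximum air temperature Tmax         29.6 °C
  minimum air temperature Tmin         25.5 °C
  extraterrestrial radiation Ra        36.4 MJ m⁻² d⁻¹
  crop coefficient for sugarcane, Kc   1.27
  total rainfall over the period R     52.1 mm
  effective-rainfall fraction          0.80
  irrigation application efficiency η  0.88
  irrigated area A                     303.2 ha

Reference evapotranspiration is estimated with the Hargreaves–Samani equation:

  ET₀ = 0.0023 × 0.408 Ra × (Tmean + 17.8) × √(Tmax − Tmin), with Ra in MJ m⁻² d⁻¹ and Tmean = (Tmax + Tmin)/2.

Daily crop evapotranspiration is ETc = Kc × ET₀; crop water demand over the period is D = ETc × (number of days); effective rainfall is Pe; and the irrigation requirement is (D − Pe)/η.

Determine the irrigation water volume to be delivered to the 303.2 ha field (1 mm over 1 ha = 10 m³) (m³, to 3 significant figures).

Tmean = (29.6 + 25.5)/2 = 27.55 °C
0.408 Ra = 0.408 × 36.4 = 14.8512 mm/d equivalent
ET₀ = 0.0023 × 14.8512 × (27.55 + 17.8) × √4.1 = 0.0023 × 14.8512 × 45.35 × 2.0248 = 3.1365 mm/d
ETc = Kc × ET₀ = 1.27 × 3.1365 = 3.9834 mm/d
Crop demand D = ETc × 30 d = 3.9834 × 30 = 119.502 mm
Pe = 0.80 × 52.1 = 41.680 mm
D − Pe = 119.502 − 41.680 = 77.822 mm
Gross irrigation = 77.822 / 0.88 = 88.434 mm
Volume = 88.434 mm × 303.2 ha × 10 = 268131.9 m³

268000 m³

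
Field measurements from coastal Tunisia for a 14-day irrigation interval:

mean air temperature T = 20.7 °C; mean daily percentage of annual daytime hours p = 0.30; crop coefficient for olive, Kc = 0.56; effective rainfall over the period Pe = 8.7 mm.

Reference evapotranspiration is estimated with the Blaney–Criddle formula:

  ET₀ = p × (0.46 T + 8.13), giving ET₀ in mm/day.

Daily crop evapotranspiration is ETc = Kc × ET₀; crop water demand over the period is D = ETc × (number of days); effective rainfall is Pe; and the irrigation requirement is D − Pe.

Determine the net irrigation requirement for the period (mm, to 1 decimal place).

32.8 mm

ET₀ = 0.30 × (0.46 × 20.7 + 8.13) = 0.30 × 17.652 = 5.2956 mm/d
ETc = Kc × ET₀ = 0.56 × 5.2956 = 2.9655 mm/d
Crop demand D = ETc × 14 d = 2.9655 × 14 = 41.517 mm
D − Pe = 41.517 − 8.7 = 32.817 mm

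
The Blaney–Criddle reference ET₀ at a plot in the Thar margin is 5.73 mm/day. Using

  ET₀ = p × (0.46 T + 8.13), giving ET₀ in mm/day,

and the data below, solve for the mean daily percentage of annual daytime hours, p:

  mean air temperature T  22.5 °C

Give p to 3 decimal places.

p = ET₀ / (0.46 T + 8.13) = 5.73 / (0.46 × 22.5 + 8.13) = 5.73 / 18.480 = 0.3101

0.310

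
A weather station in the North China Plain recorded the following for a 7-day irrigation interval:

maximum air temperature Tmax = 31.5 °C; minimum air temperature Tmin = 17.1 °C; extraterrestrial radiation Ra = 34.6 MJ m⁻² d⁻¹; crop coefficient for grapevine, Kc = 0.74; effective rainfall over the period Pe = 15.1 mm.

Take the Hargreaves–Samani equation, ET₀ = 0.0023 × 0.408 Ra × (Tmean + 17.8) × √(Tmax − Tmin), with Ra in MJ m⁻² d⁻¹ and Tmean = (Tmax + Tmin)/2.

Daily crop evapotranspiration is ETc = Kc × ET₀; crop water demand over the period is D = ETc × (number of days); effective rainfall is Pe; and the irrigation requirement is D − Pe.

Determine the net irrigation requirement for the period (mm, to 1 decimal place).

11.8 mm

Tmean = (31.5 + 17.1)/2 = 24.30 °C
0.408 Ra = 0.408 × 34.6 = 14.1168 mm/d equivalent
ET₀ = 0.0023 × 14.1168 × (24.30 + 17.8) × √14.4 = 0.0023 × 14.1168 × 42.10 × 3.7947 = 5.1871 mm/d
ETc = Kc × ET₀ = 0.74 × 5.1871 = 3.8385 mm/d
Crop demand D = ETc × 7 d = 3.8385 × 7 = 26.870 mm
D − Pe = 26.870 − 15.1 = 11.770 mm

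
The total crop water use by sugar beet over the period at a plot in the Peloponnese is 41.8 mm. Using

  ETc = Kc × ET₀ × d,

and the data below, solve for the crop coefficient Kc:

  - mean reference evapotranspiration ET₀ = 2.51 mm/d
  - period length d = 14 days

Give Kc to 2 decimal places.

1.19

ETc = Kc × ET₀ × d  ⇒  Kc = ETc / (ET₀ × d)
Kc = 41.8 / (2.51 × 14) = 41.8 / 35.14 = 1.1895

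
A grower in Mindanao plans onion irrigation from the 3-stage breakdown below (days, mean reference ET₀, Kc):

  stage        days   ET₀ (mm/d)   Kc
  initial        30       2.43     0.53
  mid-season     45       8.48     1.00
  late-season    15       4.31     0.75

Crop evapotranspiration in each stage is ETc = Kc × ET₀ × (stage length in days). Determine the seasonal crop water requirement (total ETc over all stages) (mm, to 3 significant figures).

469 mm

initial: 0.53 × 2.43 × 30 = 38.64 mm
mid-season: 1.00 × 8.48 × 45 = 381.60 mm
late-season: 0.75 × 4.31 × 15 = 48.49 mm
Seasonal total = 468.73 mm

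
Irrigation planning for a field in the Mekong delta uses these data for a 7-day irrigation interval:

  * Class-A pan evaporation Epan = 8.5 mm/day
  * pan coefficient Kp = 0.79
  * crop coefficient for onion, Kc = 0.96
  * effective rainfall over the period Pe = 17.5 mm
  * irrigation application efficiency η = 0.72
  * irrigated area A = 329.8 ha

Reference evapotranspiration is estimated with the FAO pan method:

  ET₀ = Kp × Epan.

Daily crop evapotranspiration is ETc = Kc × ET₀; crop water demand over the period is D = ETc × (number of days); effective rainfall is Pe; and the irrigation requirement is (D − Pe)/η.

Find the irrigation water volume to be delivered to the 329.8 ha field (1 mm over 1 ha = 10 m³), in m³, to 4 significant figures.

ET₀ = 0.79 × 8.5 = 6.7150 mm/d
ETc = Kc × ET₀ = 0.96 × 6.7150 = 6.4464 mm/d
Crop demand D = ETc × 7 d = 6.4464 × 7 = 45.125 mm
D − Pe = 45.125 − 17.5 = 27.625 mm
Gross irrigation = 27.625 / 0.72 = 38.368 mm
Volume = 38.368 mm × 329.8 ha × 10 = 126537.7 m³

126500 m³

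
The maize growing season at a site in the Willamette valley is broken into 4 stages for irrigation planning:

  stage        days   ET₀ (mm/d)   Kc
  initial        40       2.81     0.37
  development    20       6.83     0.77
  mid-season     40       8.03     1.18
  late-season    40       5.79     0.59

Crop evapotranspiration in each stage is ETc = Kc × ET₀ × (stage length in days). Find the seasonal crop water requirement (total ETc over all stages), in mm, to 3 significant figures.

662 mm

initial: 0.37 × 2.81 × 40 = 41.59 mm
development: 0.77 × 6.83 × 20 = 105.18 mm
mid-season: 1.18 × 8.03 × 40 = 379.02 mm
late-season: 0.59 × 5.79 × 40 = 136.64 mm
Seasonal total = 662.43 mm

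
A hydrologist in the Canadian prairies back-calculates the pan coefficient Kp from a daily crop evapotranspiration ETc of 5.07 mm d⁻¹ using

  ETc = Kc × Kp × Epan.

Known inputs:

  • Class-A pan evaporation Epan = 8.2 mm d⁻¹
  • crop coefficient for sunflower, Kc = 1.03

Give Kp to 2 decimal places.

0.60

ETc = Kc × Kp × Epan  ⇒  Kp = ETc / (Kc × Epan)
Kp = 5.07 / (1.03 × 8.2) = 5.07 / 8.446 = 0.6003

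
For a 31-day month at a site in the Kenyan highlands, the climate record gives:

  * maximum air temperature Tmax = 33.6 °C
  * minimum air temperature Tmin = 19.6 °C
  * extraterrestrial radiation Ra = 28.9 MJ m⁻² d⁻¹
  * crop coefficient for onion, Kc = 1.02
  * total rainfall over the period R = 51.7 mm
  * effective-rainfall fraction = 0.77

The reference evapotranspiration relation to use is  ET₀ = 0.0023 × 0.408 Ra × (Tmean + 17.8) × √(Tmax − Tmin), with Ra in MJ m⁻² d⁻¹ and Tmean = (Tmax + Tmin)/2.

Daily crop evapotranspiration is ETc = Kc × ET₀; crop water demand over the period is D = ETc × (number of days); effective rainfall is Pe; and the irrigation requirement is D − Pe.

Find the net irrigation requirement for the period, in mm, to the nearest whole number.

103 mm

Tmean = (33.6 + 19.6)/2 = 26.60 °C
0.408 Ra = 0.408 × 28.9 = 11.7912 mm/d equivalent
ET₀ = 0.0023 × 11.7912 × (26.60 + 17.8) × √14.0 = 0.0023 × 11.7912 × 44.40 × 3.7417 = 4.5054 mm/d
ETc = Kc × ET₀ = 1.02 × 4.5054 = 4.5955 mm/d
Crop demand D = ETc × 31 d = 4.5955 × 31 = 142.461 mm
Pe = 0.77 × 51.7 = 39.809 mm
D − Pe = 142.461 − 39.809 = 102.652 mm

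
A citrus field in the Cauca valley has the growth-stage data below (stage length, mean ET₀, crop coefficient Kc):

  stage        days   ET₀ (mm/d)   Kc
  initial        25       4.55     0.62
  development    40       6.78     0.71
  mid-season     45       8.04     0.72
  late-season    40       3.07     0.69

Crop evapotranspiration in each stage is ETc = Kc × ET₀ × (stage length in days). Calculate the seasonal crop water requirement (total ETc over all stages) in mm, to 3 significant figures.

initial: 0.62 × 4.55 × 25 = 70.53 mm
development: 0.71 × 6.78 × 40 = 192.55 mm
mid-season: 0.72 × 8.04 × 45 = 260.50 mm
late-season: 0.69 × 3.07 × 40 = 84.73 mm
Seasonal total = 608.31 mm

608 mm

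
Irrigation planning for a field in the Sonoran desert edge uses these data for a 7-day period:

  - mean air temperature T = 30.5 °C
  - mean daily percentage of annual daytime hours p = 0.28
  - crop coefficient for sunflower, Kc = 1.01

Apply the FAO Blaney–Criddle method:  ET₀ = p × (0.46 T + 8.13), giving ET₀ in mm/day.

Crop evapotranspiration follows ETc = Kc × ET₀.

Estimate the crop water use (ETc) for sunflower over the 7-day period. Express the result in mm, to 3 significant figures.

43.9 mm

ET₀ = 0.28 × (0.46 × 30.5 + 8.13) = 0.28 × 22.160 = 6.2048 mm/d
ETc = Kc × ET₀ = 1.01 × 6.2048 = 6.2668 mm/d
Over 7 days: 6.2668 × 7 = 43.868 mm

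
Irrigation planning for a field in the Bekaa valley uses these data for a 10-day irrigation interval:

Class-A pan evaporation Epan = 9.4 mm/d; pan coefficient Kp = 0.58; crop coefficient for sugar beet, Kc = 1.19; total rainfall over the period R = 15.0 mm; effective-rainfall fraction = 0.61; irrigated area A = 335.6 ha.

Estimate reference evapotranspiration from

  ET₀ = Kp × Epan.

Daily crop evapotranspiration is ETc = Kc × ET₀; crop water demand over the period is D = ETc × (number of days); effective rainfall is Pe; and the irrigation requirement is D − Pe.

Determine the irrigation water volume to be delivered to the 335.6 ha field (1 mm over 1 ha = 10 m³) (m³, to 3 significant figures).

187000 m³

ET₀ = 0.58 × 9.4 = 5.4520 mm/d
ETc = Kc × ET₀ = 1.19 × 5.4520 = 6.4879 mm/d
Crop demand D = ETc × 10 d = 6.4879 × 10 = 64.879 mm
Pe = 0.61 × 15.0 = 9.150 mm
D − Pe = 64.879 − 9.150 = 55.729 mm
Volume = 55.729 mm × 335.6 ha × 10 = 187026.5 m³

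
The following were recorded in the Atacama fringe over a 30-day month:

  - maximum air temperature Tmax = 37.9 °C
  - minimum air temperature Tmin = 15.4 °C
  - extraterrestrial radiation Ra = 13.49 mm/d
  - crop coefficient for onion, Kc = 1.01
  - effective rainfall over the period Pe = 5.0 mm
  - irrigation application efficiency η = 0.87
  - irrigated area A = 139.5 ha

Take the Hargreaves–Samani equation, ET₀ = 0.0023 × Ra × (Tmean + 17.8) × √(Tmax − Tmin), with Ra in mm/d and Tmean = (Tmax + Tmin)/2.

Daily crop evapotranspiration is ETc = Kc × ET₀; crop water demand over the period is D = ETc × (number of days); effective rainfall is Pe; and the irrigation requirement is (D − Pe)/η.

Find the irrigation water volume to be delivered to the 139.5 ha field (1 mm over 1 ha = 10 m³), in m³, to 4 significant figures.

Tmean = (37.9 + 15.4)/2 = 26.65 °C
ET₀ = 0.0023 × 13.49 × (26.65 + 17.8) × √22.5 = 0.0023 × 13.49 × 44.45 × 4.7434 = 6.5419 mm/d
ETc = Kc × ET₀ = 1.01 × 6.5419 = 6.6073 mm/d
Crop demand D = ETc × 30 d = 6.6073 × 30 = 198.219 mm
D − Pe = 198.219 − 5.0 = 193.219 mm
Gross irrigation = 193.219 / 0.87 = 222.091 mm
Volume = 222.091 mm × 139.5 ha × 10 = 309816.9 m³

309800 m³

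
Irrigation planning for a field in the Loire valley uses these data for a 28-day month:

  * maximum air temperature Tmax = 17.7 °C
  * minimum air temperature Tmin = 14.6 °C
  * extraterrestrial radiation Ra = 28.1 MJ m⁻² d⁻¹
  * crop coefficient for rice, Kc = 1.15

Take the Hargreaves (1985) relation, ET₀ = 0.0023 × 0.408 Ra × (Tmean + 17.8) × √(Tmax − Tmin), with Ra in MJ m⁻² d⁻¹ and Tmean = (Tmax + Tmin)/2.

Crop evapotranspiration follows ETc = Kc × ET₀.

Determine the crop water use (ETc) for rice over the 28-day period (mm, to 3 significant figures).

50.8 mm

Tmean = (17.7 + 14.6)/2 = 16.15 °C
0.408 Ra = 0.408 × 28.1 = 11.4648 mm/d equivalent
ET₀ = 0.0023 × 11.4648 × (16.15 + 17.8) × √3.1 = 0.0023 × 11.4648 × 33.95 × 1.7607 = 1.5762 mm/d
ETc = Kc × ET₀ = 1.15 × 1.5762 = 1.8126 mm/d
Over 28 days: 1.8126 × 28 = 50.753 mm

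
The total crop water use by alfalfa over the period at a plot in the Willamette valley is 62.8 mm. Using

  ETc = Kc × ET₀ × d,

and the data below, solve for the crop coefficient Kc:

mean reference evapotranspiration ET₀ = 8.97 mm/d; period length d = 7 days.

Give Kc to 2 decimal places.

1.00

ETc = Kc × ET₀ × d  ⇒  Kc = ETc / (ET₀ × d)
Kc = 62.8 / (8.97 × 7) = 62.8 / 62.79 = 1.0002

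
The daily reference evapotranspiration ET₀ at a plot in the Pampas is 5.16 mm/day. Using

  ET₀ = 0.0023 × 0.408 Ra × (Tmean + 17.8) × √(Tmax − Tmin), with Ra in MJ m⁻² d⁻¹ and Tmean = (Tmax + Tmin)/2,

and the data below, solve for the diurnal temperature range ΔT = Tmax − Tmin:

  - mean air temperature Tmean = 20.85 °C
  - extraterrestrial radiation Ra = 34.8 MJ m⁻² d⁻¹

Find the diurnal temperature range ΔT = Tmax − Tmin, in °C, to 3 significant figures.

√ΔT = ET₀ / [0.0023 × 0.408 × Ra × (Tmean+17.8)] = 5.16 / (0.0023 × 14.1984 × 38.65) = 4.0882
ΔT = 4.0882² = 16.713 °C

16.7 °C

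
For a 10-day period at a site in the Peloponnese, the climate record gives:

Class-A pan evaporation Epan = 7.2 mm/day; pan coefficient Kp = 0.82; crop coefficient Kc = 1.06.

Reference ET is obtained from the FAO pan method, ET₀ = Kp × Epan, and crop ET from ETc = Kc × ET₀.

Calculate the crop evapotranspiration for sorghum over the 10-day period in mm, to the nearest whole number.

ET₀ = 0.82 × 7.2 = 5.9040 mm/d
ETc = Kc × ET₀ = 1.06 × 5.9040 = 6.2582 mm/d
Over 10 days: 6.2582 × 10 = 62.582 mm

63 mm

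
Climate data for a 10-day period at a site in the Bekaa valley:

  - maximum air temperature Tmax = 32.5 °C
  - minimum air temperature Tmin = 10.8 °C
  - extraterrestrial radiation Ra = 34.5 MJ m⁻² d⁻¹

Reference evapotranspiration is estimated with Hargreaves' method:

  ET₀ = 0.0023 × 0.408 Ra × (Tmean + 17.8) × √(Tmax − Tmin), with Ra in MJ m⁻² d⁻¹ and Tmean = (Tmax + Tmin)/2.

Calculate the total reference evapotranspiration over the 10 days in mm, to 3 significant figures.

Tmean = (32.5 + 10.8)/2 = 21.65 °C
0.408 Ra = 0.408 × 34.5 = 14.0760 mm/d equivalent
ET₀ = 0.0023 × 14.0760 × (21.65 + 17.8) × √21.7 = 0.0023 × 14.0760 × 39.45 × 4.6583 = 5.9495 mm/d
Over 10 days: 5.9495 × 10 = 59.495 mm

59.5 mm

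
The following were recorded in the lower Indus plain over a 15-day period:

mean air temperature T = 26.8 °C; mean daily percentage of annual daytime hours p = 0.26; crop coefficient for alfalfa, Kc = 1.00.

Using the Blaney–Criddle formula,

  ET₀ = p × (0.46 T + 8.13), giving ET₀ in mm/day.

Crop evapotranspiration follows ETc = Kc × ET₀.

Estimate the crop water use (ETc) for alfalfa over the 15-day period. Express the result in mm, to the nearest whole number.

ET₀ = 0.26 × (0.46 × 26.8 + 8.13) = 0.26 × 20.458 = 5.3191 mm/d
ETc = Kc × ET₀ = 1.00 × 5.3191 = 5.3191 mm/d
Over 15 days: 5.3191 × 15 = 79.787 mm

80 mm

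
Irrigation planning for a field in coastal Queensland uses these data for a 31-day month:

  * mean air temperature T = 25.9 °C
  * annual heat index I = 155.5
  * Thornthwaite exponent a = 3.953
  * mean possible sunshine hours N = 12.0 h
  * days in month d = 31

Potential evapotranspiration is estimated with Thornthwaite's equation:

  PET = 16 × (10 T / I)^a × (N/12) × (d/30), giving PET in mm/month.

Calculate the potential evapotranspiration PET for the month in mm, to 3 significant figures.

10T/I = 10 × 25.9 / 155.5 = 1.6656
(10T/I)^a = 1.6656^3.953 = 7.5140
Uncorrected PET = 16 × 7.5140 = 120.224 mm
Correction = (N/12)(d/30) = (12.0/12)(31/30) = 1.0333
PET = 120.224 × 1.0333 = 124.227 mm/month

124 mm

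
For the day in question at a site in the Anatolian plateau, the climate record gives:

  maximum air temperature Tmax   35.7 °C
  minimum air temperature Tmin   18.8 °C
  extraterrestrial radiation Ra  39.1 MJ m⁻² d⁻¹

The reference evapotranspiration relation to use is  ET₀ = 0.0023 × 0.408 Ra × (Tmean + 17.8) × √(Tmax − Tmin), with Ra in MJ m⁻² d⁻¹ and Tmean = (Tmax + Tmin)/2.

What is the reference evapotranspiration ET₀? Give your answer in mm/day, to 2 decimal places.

6.80 mm/day

Tmean = (35.7 + 18.8)/2 = 27.25 °C
0.408 Ra = 0.408 × 39.1 = 15.9528 mm/d equivalent
ET₀ = 0.0023 × 15.9528 × (27.25 + 17.8) × √16.9 = 0.0023 × 15.9528 × 45.05 × 4.1110 = 6.7953 mm/d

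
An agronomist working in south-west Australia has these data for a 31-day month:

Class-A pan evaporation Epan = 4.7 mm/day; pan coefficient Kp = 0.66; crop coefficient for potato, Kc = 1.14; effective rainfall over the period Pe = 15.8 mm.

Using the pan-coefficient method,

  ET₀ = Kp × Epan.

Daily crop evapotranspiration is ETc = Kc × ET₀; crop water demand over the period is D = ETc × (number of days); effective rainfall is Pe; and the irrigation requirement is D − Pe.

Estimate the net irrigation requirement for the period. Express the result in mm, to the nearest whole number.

94 mm

ET₀ = 0.66 × 4.7 = 3.1020 mm/d
ETc = Kc × ET₀ = 1.14 × 3.1020 = 3.5363 mm/d
Crop demand D = ETc × 31 d = 3.5363 × 31 = 109.625 mm
D − Pe = 109.625 − 15.8 = 93.825 mm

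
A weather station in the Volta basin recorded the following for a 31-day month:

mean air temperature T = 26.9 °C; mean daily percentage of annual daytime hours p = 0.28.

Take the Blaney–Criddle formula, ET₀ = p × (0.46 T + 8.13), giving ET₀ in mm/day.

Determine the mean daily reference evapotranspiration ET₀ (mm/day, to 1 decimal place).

ET₀ = 0.28 × (0.46 × 26.9 + 8.13) = 0.28 × 20.504 = 5.7411 mm/d

5.7 mm/day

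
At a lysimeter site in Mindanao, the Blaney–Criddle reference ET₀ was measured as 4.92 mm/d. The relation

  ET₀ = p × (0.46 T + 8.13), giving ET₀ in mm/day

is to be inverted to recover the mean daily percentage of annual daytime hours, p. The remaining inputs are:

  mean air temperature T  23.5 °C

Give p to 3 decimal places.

p = ET₀ / (0.46 T + 8.13) = 4.92 / (0.46 × 23.5 + 8.13) = 4.92 / 18.940 = 0.2598

0.260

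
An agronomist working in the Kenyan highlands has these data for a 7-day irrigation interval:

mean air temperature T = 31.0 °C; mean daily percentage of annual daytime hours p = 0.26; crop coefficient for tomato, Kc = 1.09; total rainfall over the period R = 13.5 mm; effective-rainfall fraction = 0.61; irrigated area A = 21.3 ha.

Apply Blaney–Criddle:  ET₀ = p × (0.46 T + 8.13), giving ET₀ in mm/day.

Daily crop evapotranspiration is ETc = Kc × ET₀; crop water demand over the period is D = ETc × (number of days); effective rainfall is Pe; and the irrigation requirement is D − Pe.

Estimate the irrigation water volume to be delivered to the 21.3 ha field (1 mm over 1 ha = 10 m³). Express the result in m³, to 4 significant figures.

ET₀ = 0.26 × (0.46 × 31.0 + 8.13) = 0.26 × 22.390 = 5.8214 mm/d
ETc = Kc × ET₀ = 1.09 × 5.8214 = 6.3453 mm/d
Crop demand D = ETc × 7 d = 6.3453 × 7 = 44.417 mm
Pe = 0.61 × 13.5 = 8.235 mm
D − Pe = 44.417 − 8.235 = 36.182 mm
Volume = 36.182 mm × 21.3 ha × 10 = 7706.8 m³

7707 m³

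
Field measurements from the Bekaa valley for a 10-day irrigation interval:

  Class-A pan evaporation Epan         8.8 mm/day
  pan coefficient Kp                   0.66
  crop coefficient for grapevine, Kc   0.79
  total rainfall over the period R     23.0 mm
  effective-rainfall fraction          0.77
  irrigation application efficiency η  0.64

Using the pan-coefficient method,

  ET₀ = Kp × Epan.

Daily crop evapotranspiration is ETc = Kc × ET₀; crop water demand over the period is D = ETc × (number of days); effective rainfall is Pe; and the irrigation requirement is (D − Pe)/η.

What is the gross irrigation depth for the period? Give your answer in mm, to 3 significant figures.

44.0 mm

ET₀ = 0.66 × 8.8 = 5.8080 mm/d
ETc = Kc × ET₀ = 0.79 × 5.8080 = 4.5883 mm/d
Crop demand D = ETc × 10 d = 4.5883 × 10 = 45.883 mm
Pe = 0.77 × 23.0 = 17.710 mm
D − Pe = 45.883 − 17.710 = 28.173 mm
Gross irrigation = 28.173 / 0.64 = 44.020 mm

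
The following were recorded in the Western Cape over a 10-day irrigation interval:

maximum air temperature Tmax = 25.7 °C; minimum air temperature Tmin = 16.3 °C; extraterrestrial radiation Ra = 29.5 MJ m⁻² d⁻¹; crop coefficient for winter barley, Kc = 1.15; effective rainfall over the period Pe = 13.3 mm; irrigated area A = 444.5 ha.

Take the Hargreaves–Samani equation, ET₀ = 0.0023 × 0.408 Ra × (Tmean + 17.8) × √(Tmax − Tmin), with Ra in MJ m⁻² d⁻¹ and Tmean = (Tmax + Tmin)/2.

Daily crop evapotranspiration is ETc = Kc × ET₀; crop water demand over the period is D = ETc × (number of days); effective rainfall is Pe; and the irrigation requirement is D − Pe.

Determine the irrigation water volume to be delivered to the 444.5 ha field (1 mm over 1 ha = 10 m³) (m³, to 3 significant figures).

Tmean = (25.7 + 16.3)/2 = 21.00 °C
0.408 Ra = 0.408 × 29.5 = 12.0360 mm/d equivalent
ET₀ = 0.0023 × 12.0360 × (21.00 + 17.8) × √9.4 = 0.0023 × 12.0360 × 38.80 × 3.0659 = 3.2931 mm/d
ETc = Kc × ET₀ = 1.15 × 3.2931 = 3.7871 mm/d
Crop demand D = ETc × 10 d = 3.7871 × 10 = 37.871 mm
D − Pe = 37.871 − 13.3 = 24.571 mm
Volume = 24.571 mm × 444.5 ha × 10 = 109218.1 m³

109000 m³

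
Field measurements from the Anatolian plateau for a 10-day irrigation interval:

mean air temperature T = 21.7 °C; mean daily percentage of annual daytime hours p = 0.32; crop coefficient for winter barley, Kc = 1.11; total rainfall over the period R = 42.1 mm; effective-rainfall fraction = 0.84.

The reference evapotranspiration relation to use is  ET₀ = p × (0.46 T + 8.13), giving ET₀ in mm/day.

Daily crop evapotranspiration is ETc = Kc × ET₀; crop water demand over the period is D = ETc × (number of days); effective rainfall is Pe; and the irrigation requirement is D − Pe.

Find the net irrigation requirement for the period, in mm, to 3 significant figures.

29.0 mm

ET₀ = 0.32 × (0.46 × 21.7 + 8.13) = 0.32 × 18.112 = 5.7958 mm/d
ETc = Kc × ET₀ = 1.11 × 5.7958 = 6.4333 mm/d
Crop demand D = ETc × 10 d = 6.4333 × 10 = 64.333 mm
Pe = 0.84 × 42.1 = 35.364 mm
D − Pe = 64.333 − 35.364 = 28.969 mm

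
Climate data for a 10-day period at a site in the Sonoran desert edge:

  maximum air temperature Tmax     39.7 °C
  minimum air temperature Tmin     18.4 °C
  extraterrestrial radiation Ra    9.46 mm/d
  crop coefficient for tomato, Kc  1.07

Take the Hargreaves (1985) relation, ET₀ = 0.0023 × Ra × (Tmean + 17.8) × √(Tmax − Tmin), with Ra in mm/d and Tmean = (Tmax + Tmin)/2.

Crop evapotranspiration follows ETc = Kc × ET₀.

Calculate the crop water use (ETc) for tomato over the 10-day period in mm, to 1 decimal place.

Tmean = (39.7 + 18.4)/2 = 29.05 °C
ET₀ = 0.0023 × 9.46 × (29.05 + 17.8) × √21.3 = 0.0023 × 9.46 × 46.85 × 4.6152 = 4.7046 mm/d
ETc = Kc × ET₀ = 1.07 × 4.7046 = 5.0339 mm/d
Over 10 days: 5.0339 × 10 = 50.339 mm

50.3 mm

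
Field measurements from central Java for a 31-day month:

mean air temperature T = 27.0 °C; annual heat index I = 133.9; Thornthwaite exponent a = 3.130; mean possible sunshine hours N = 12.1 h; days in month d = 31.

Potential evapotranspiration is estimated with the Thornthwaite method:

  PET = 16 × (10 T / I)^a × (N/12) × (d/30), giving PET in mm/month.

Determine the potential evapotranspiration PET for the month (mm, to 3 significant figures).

150 mm

10T/I = 10 × 27.0 / 133.9 = 2.0164
(10T/I)^a = 2.0164^3.130 = 8.9810
Uncorrected PET = 16 × 8.9810 = 143.696 mm
Correction = (N/12)(d/30) = (12.1/12)(31/30) = 1.0419
PET = 143.696 × 1.0419 = 149.717 mm/month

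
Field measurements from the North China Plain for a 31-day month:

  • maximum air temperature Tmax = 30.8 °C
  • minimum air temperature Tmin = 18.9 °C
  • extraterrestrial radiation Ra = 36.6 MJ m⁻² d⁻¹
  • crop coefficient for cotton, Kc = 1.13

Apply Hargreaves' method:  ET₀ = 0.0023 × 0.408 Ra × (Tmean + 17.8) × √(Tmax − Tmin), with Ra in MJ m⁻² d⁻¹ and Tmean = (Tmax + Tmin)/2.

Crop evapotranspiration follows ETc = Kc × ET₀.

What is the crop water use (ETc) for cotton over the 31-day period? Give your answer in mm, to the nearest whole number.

Tmean = (30.8 + 18.9)/2 = 24.85 °C
0.408 Ra = 0.408 × 36.6 = 14.9328 mm/d equivalent
ET₀ = 0.0023 × 14.9328 × (24.85 + 17.8) × √11.9 = 0.0023 × 14.9328 × 42.65 × 3.4496 = 5.0531 mm/d
ETc = Kc × ET₀ = 1.13 × 5.0531 = 5.7100 mm/d
Over 31 days: 5.7100 × 31 = 177.010 mm

177 mm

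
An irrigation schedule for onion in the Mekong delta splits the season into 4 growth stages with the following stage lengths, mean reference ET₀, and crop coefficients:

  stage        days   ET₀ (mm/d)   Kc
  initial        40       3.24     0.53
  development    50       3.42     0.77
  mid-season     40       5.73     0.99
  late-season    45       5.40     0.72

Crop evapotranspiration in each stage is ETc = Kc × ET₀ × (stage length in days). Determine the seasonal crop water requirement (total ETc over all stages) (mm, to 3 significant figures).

602 mm

initial: 0.53 × 3.24 × 40 = 68.69 mm
development: 0.77 × 3.42 × 50 = 131.67 mm
mid-season: 0.99 × 5.73 × 40 = 226.91 mm
late-season: 0.72 × 5.40 × 45 = 174.96 mm
Seasonal total = 602.23 mm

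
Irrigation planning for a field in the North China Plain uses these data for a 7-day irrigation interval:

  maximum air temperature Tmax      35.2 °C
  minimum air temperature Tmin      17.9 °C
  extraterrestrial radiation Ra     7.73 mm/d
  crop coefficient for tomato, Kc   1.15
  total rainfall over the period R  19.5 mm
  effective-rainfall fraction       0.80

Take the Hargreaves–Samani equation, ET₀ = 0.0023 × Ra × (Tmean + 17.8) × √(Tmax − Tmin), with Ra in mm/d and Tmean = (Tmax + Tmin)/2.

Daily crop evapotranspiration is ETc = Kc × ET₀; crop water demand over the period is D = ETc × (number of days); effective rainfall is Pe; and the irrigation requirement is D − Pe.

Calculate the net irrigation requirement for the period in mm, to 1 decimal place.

10.8 mm

Tmean = (35.2 + 17.9)/2 = 26.55 °C
ET₀ = 0.0023 × 7.73 × (26.55 + 17.8) × √17.3 = 0.0023 × 7.73 × 44.35 × 4.1593 = 3.2796 mm/d
ETc = Kc × ET₀ = 1.15 × 3.2796 = 3.7715 mm/d
Crop demand D = ETc × 7 d = 3.7715 × 7 = 26.401 mm
Pe = 0.80 × 19.5 = 15.600 mm
D − Pe = 26.401 − 15.600 = 10.801 mm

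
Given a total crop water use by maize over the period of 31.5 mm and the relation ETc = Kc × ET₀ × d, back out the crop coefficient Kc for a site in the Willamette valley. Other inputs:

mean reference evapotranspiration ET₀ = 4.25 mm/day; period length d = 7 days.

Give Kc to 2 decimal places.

1.06

ETc = Kc × ET₀ × d  ⇒  Kc = ETc / (ET₀ × d)
Kc = 31.5 / (4.25 × 7) = 31.5 / 29.75 = 1.0588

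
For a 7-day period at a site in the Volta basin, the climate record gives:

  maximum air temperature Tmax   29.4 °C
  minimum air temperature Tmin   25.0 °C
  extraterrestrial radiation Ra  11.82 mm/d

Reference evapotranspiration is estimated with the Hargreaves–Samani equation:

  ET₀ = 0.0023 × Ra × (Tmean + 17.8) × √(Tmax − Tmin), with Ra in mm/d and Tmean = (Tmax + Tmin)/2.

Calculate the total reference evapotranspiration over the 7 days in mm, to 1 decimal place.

Tmean = (29.4 + 25.0)/2 = 27.20 °C
ET₀ = 0.0023 × 11.82 × (27.20 + 17.8) × √4.4 = 0.0023 × 11.82 × 45.00 × 2.0976 = 2.5661 mm/d
Over 7 days: 2.5661 × 7 = 17.963 mm

18.0 mm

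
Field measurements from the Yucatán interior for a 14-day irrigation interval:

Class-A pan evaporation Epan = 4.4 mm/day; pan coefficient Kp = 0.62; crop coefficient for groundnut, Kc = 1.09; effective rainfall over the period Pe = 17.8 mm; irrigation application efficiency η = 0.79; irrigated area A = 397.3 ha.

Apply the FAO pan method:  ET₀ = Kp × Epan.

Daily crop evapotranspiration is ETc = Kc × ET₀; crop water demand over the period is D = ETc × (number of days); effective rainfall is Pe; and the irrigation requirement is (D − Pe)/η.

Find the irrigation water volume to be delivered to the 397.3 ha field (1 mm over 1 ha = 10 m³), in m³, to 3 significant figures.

120000 m³

ET₀ = 0.62 × 4.4 = 2.7280 mm/d
ETc = Kc × ET₀ = 1.09 × 2.7280 = 2.9735 mm/d
Crop demand D = ETc × 14 d = 2.9735 × 14 = 41.629 mm
D − Pe = 41.629 − 17.8 = 23.829 mm
Gross irrigation = 23.829 / 0.79 = 30.163 mm
Volume = 30.163 mm × 397.3 ha × 10 = 119837.6 m³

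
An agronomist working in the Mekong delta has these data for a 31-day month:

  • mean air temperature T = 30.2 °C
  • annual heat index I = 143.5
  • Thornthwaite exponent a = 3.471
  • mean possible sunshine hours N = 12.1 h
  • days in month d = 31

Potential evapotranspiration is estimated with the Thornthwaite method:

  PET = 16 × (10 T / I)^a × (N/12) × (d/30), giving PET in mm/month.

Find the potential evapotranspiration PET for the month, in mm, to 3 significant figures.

221 mm

10T/I = 10 × 30.2 / 143.5 = 2.1045
(10T/I)^a = 2.1045^3.471 = 13.2327
Uncorrected PET = 16 × 13.2327 = 211.723 mm
Correction = (N/12)(d/30) = (12.1/12)(31/30) = 1.0419
PET = 211.723 × 1.0419 = 220.594 mm/month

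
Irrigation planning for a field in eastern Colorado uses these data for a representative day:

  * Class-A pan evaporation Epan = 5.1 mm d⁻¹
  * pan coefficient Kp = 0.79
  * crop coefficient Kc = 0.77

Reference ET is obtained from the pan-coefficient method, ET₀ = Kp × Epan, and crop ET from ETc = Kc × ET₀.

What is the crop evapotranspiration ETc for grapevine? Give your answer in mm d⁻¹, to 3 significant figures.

ET₀ = 0.79 × 5.1 = 4.0290 mm/d
ETc = Kc × ET₀ = 0.77 × 4.0290 = 3.1023 mm/d

3.10 mm d⁻¹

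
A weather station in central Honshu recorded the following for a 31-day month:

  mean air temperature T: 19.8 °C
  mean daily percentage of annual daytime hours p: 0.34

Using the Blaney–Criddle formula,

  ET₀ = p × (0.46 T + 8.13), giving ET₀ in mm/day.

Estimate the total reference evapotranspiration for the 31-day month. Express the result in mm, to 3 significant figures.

182 mm

ET₀ = 0.34 × (0.46 × 19.8 + 8.13) = 0.34 × 17.238 = 5.8609 mm/d
Monthly total = 5.8609 × 31 = 181.688 mm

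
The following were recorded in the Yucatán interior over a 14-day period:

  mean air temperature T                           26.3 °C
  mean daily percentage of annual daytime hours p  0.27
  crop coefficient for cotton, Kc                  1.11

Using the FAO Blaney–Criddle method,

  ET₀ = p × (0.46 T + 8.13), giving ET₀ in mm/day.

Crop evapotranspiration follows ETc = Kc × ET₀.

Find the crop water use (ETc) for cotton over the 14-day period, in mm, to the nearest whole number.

85 mm

ET₀ = 0.27 × (0.46 × 26.3 + 8.13) = 0.27 × 20.228 = 5.4616 mm/d
ETc = Kc × ET₀ = 1.11 × 5.4616 = 6.0624 mm/d
Over 14 days: 6.0624 × 14 = 84.874 mm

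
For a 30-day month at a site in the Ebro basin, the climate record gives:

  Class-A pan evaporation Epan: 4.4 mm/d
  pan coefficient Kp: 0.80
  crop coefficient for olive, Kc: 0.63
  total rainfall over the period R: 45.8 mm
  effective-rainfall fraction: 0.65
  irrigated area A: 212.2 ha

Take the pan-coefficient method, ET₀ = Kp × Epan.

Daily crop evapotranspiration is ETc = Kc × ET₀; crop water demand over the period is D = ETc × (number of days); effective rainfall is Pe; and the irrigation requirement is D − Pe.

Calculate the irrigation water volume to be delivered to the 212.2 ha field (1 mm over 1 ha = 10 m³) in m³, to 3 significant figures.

ET₀ = 0.80 × 4.4 = 3.5200 mm/d
ETc = Kc × ET₀ = 0.63 × 3.5200 = 2.2176 mm/d
Crop demand D = ETc × 30 d = 2.2176 × 30 = 66.528 mm
Pe = 0.65 × 45.8 = 29.770 mm
D − Pe = 66.528 − 29.770 = 36.758 mm
Volume = 36.758 mm × 212.2 ha × 10 = 78000.5 m³

78000 m³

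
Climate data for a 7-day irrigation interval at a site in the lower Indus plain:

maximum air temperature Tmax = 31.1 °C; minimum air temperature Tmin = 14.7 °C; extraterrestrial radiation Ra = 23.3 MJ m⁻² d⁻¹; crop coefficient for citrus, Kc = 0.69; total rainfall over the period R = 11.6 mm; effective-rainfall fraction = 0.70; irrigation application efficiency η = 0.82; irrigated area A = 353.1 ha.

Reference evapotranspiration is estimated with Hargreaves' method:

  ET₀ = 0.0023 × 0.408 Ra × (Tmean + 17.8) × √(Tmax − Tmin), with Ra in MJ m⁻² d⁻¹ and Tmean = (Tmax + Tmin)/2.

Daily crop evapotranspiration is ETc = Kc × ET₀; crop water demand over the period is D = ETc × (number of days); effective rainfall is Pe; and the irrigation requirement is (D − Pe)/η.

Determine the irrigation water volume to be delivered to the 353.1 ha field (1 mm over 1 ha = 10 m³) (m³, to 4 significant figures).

Tmean = (31.1 + 14.7)/2 = 22.90 °C
0.408 Ra = 0.408 × 23.3 = 9.5064 mm/d equivalent
ET₀ = 0.0023 × 9.5064 × (22.90 + 17.8) × √16.4 = 0.0023 × 9.5064 × 40.70 × 4.0497 = 3.6038 mm/d
ETc = Kc × ET₀ = 0.69 × 3.6038 = 2.4866 mm/d
Crop demand D = ETc × 7 d = 2.4866 × 7 = 17.406 mm
Pe = 0.70 × 11.6 = 8.120 mm
D − Pe = 17.406 − 8.120 = 9.286 mm
Gross irrigation = 9.286 / 0.82 = 11.324 mm
Volume = 11.324 mm × 353.1 ha × 10 = 39985.0 m³

39990 m³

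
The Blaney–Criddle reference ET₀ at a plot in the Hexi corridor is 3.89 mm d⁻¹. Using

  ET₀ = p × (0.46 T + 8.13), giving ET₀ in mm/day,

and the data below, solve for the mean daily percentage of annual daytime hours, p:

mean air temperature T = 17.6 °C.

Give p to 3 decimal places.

p = ET₀ / (0.46 T + 8.13) = 3.89 / (0.46 × 17.6 + 8.13) = 3.89 / 16.226 = 0.2397

0.240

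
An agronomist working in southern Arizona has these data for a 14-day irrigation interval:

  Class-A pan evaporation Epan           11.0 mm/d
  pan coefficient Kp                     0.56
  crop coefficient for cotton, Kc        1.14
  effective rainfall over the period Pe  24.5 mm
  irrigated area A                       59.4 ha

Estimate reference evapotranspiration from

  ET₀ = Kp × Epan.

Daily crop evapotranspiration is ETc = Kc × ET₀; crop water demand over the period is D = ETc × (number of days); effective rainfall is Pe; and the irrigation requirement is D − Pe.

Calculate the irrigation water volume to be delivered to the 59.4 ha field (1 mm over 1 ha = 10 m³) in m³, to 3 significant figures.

43800 m³

ET₀ = 0.56 × 11.0 = 6.1600 mm/d
ETc = Kc × ET₀ = 1.14 × 6.1600 = 7.0224 mm/d
Crop demand D = ETc × 14 d = 7.0224 × 14 = 98.314 mm
D − Pe = 98.314 − 24.5 = 73.814 mm
Volume = 73.814 mm × 59.4 ha × 10 = 43845.5 m³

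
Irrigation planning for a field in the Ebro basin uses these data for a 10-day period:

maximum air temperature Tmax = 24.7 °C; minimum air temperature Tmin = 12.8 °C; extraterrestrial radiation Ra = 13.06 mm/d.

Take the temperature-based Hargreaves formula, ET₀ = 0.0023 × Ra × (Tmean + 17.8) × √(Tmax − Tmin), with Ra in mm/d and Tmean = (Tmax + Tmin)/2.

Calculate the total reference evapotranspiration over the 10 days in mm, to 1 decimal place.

37.9 mm

Tmean = (24.7 + 12.8)/2 = 18.75 °C
ET₀ = 0.0023 × 13.06 × (18.75 + 17.8) × √11.9 = 0.0023 × 13.06 × 36.55 × 3.4496 = 3.7873 mm/d
Over 10 days: 3.7873 × 10 = 37.873 mm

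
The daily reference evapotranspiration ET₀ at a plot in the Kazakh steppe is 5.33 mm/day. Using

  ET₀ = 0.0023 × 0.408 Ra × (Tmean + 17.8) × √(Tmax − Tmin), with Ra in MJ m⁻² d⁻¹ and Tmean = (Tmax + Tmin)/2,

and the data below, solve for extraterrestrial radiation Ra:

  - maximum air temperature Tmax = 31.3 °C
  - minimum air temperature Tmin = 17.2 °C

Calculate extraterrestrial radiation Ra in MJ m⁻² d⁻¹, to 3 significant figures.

36.0 MJ m⁻² d⁻¹

Tmean = (31.3+17.2)/2 = 24.25 °C; ΔT = 14.1
Ra = ET₀ / [0.0023 × 0.408 × (Tmean+17.8) × √ΔT]
   = 5.33 / (0.0023 × 0.408 × 42.05 × 3.7550) = 35.972 MJ m⁻² d⁻¹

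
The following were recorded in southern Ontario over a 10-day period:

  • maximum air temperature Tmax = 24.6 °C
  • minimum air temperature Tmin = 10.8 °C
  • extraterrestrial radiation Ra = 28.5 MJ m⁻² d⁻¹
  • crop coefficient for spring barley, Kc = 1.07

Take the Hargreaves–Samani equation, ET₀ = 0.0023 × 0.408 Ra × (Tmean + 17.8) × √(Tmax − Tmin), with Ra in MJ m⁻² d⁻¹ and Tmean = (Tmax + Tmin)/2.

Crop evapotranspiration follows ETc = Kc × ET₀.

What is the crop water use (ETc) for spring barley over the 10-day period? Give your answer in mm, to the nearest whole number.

38 mm

Tmean = (24.6 + 10.8)/2 = 17.70 °C
0.408 Ra = 0.408 × 28.5 = 11.6280 mm/d equivalent
ET₀ = 0.0023 × 11.6280 × (17.70 + 17.8) × √13.8 = 0.0023 × 11.6280 × 35.50 × 3.7148 = 3.5269 mm/d
ETc = Kc × ET₀ = 1.07 × 3.5269 = 3.7738 mm/d
Over 10 days: 3.7738 × 10 = 37.738 mm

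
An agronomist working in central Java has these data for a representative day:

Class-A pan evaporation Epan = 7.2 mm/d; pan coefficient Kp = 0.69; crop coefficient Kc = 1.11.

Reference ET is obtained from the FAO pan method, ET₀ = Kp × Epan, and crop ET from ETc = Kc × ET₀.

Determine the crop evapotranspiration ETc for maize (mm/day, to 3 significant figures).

5.51 mm/day

ET₀ = 0.69 × 7.2 = 4.9680 mm/d
ETc = Kc × ET₀ = 1.11 × 4.9680 = 5.5145 mm/d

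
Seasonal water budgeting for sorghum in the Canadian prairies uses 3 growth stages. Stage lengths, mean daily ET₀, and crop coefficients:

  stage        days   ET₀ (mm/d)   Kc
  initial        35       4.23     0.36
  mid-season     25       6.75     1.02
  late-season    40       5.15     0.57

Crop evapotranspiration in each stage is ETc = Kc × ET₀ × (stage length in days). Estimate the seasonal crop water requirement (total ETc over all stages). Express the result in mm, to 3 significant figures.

initial: 0.36 × 4.23 × 35 = 53.30 mm
mid-season: 1.02 × 6.75 × 25 = 172.13 mm
late-season: 0.57 × 5.15 × 40 = 117.42 mm
Seasonal total = 342.85 mm

343 mm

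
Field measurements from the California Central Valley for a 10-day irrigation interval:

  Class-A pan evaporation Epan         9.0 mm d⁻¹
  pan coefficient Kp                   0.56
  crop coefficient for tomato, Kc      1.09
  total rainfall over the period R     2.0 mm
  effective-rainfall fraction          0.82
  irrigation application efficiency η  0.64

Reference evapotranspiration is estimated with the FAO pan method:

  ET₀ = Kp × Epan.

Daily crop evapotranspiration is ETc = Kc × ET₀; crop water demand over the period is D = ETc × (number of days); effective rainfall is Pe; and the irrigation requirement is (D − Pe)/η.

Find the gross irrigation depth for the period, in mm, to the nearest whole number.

83 mm

ET₀ = 0.56 × 9.0 = 5.0400 mm/d
ETc = Kc × ET₀ = 1.09 × 5.0400 = 5.4936 mm/d
Crop demand D = ETc × 10 d = 5.4936 × 10 = 54.936 mm
Pe = 0.82 × 2.0 = 1.640 mm
D − Pe = 54.936 − 1.640 = 53.296 mm
Gross irrigation = 53.296 / 0.64 = 83.275 mm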